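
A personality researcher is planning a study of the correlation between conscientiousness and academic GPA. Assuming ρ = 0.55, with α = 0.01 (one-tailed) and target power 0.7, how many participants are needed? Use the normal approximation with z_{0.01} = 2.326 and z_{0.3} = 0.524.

n = 25

Fisher's z: C = ½·ln((1+r)/(1−r)) = ½·ln(3.4444) = 0.6184.
n = ((z_{α} + z_β)/C)² + 3.
(2.326 + 0.524) / 0.6184 = 2.850 / 0.6184 = 4.609.
n = 4.609² + 3 = 21.24 + 3 = 24.2.
Round up.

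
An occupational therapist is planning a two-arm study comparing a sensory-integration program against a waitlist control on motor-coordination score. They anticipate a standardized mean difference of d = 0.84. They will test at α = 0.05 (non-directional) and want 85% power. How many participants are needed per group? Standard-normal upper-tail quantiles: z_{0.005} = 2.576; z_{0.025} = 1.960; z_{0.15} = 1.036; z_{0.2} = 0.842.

For two independent groups with equal n: n = 2·((z_{α/2} + z_β) / d)².
z_{α/2} + z_β = 1.960 + 1.036 = 2.996.
n = 2 × (2.996 / 0.84)² = 2 × 3.567² = 2 × 12.72 = 25.4.
Round up to the next whole participant.

n = 26 per group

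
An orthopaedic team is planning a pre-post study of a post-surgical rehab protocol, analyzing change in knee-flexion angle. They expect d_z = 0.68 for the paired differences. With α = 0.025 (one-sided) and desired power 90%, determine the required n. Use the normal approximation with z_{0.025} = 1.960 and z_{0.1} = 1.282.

For a paired (one-sample on differences) test: n = ((z_{α} + z_β) / d)².
z_{α} + z_β = 1.960 + 1.282 = 3.242.
n = (3.242 / 0.68)² = 4.768² = 22.73.
Round up.

n = 23 pairs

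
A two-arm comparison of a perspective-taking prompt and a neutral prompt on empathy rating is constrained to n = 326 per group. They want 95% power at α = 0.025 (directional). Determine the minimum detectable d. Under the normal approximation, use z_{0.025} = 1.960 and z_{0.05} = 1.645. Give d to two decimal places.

For two independent groups of n = 326 each: d_min = (z_{α} + z_β)·√(2/n).
z-sum = 1.960 + 1.645 = 3.605.
d_min = 3.605 × √(2/326) = 3.605 × 0.0783 = 0.282.

d_min ≈ 0.28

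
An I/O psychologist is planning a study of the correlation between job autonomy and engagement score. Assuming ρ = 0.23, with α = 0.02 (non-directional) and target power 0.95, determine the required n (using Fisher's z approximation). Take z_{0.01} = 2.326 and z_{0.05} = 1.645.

Fisher's z: C = ½·ln((1+r)/(1−r)) = ½·ln(1.5974) = 0.2342.
n = ((z_{α/2} + z_β)/C)² + 3.
(2.326 + 1.645) / 0.2342 = 3.971 / 0.2342 = 16.956.
n = 16.956² + 3 = 287.49 + 3 = 290.5.
Round up.

n = 291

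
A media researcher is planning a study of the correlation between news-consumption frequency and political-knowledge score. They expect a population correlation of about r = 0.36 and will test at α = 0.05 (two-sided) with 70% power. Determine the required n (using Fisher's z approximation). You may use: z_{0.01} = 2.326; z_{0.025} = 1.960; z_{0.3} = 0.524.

Fisher's z: C = ½·ln((1+r)/(1−r)) = ½·ln(2.1250) = 0.3769.
n = ((z_{α/2} + z_β)/C)² + 3.
(1.960 + 0.524) / 0.3769 = 2.484 / 0.3769 = 6.591.
n = 6.591² + 3 = 43.44 + 3 = 46.4.
Round up.

n = 47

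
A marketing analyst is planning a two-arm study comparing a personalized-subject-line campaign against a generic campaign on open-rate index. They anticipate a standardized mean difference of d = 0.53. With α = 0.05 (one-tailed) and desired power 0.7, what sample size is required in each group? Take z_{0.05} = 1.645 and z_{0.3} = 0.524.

For two independent groups with equal n: n = 2·((z_{α} + z_β) / d)².
z_{α} + z_β = 1.645 + 0.524 = 2.169.
n = 2 × (2.169 / 0.53)² = 2 × 4.092² = 2 × 16.75 = 33.5.
Round up to the next whole participant.

n = 34 per group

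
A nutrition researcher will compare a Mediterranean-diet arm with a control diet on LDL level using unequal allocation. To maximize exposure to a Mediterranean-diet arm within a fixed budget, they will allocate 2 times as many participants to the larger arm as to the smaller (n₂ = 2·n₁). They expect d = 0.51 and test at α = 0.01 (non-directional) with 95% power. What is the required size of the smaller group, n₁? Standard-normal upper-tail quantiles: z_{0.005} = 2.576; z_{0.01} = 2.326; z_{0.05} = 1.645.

With allocation ratio k = n₂/n₁ = 2, Var(x̄₁−x̄₂) = σ²(1/n₁ + 1/(k·n₁)) = σ²·(k+1)/(k·n₁).
So n₁ = (1 + 1/k)·((z_{α/2} + z_β)/d)² = 1.500 × (4.221/0.51)².
n₁ = 1.500 × 68.50 = 102.7.
Round up: n₁ = 103, giving n₂ = 2 × 103 = 206.

n₁ = 103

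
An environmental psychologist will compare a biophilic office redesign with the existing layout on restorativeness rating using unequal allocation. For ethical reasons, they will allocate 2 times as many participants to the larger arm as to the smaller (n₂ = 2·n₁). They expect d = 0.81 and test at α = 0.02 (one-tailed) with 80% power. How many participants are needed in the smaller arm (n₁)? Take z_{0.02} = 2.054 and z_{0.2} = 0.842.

With allocation ratio k = n₂/n₁ = 2, Var(x̄₁−x̄₂) = σ²(1/n₁ + 1/(k·n₁)) = σ²·(k+1)/(k·n₁).
So n₁ = (1 + 1/k)·((z_{α} + z_β)/d)² = 1.500 × (2.896/0.81)².
n₁ = 1.500 × 12.78 = 19.2.
Round up: n₁ = 20, giving n₂ = 2 × 20 = 40.

n₁ = 20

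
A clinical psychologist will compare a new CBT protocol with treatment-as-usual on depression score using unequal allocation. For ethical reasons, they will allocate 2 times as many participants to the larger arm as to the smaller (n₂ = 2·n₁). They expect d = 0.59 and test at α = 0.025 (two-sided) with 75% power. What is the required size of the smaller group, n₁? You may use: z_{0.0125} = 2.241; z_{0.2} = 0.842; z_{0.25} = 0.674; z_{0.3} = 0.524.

n₁ = 37

With allocation ratio k = n₂/n₁ = 2, Var(x̄₁−x̄₂) = σ²(1/n₁ + 1/(k·n₁)) = σ²·(k+1)/(k·n₁).
So n₁ = (1 + 1/k)·((z_{α/2} + z_β)/d)² = 1.500 × (2.915/0.59)².
n₁ = 1.500 × 24.41 = 36.6.
Round up: n₁ = 37, giving n₂ = 2 × 37 = 74.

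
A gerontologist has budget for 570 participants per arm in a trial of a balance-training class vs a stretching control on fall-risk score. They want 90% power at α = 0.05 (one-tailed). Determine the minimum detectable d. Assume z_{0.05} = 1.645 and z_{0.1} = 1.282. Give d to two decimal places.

For two independent groups of n = 570 each: d_min = (z_{α} + z_β)·√(2/n).
z-sum = 1.645 + 1.282 = 2.927.
d_min = 2.927 × √(2/570) = 2.927 × 0.0592 = 0.173.

d_min ≈ 0.17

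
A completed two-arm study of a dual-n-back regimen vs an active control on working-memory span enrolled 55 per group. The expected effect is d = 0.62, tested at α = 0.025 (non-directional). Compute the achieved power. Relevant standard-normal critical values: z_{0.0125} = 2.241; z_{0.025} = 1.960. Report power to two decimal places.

power ≈ 0.84

For two equal groups, power = Φ(d·√(n/2) − z_{α/2}).
d·√(n/2) = 0.62 × √(55/2) = 0.62 × 5.244 = 3.251.
z_β = 3.251 − 2.241 = 1.010.
Power = Φ(1.010) = 0.844.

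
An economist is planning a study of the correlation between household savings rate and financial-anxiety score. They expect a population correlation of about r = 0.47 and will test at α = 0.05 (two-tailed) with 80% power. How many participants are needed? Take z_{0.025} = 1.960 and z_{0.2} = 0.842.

Fisher's z: C = ½·ln((1+r)/(1−r)) = ½·ln(2.7736) = 0.5101.
n = ((z_{α/2} + z_β)/C)² + 3.
(1.960 + 0.842) / 0.5101 = 2.802 / 0.5101 = 5.493.
n = 5.493² + 3 = 30.17 + 3 = 33.2.
Round up.

n = 34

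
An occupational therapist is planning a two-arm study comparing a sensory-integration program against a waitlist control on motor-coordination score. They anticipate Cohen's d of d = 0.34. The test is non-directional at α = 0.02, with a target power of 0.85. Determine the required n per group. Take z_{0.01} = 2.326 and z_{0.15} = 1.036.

n = 196 per group

For two independent groups with equal n: n = 2·((z_{α/2} + z_β) / d)².
z_{α/2} + z_β = 2.326 + 1.036 = 3.362.
n = 2 × (3.362 / 0.34)² = 2 × 9.888² = 2 × 97.78 = 195.6.
Round up to the next whole participant.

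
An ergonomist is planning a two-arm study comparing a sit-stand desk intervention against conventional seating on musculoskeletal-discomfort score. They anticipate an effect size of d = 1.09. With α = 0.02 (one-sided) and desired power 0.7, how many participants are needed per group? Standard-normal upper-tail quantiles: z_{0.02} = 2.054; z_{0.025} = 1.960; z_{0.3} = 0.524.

n = 12 per group

For two independent groups with equal n: n = 2·((z_{α} + z_β) / d)².
z_{α} + z_β = 2.054 + 0.524 = 2.578.
n = 2 × (2.578 / 1.09)² = 2 × 2.365² = 2 × 5.59 = 11.2.
Round up to the next whole participant.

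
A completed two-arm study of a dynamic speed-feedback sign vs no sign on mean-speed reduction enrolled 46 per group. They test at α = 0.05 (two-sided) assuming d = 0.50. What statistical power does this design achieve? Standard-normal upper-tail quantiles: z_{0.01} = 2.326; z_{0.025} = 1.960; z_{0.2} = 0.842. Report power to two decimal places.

For two equal groups, power = Φ(d·√(n/2) − z_{α/2}).
d·√(n/2) = 0.50 × √(46/2) = 0.50 × 4.796 = 2.398.
z_β = 2.398 − 1.960 = 0.438.
Power = Φ(0.438) = 0.669.

power ≈ 0.67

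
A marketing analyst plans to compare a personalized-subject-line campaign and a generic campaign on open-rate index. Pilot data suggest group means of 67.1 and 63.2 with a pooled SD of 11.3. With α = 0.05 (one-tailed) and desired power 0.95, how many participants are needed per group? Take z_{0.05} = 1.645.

n = 182 per group

Cohen's d = |M₁ − M₂| / SD_pooled = |67.1 − 63.2| / 11.3 = 3.9 / 11.3 = 0.345.
For two independent groups with equal n: n = 2·((z_{α} + z_β) / d)².
z_{α} + z_β = 1.645 + 1.645 = 3.290.
n = 2 × (3.290 / 0.345)² = 2 × 9.536² = 2 × 90.94 = 181.9.
Round up to the next whole participant.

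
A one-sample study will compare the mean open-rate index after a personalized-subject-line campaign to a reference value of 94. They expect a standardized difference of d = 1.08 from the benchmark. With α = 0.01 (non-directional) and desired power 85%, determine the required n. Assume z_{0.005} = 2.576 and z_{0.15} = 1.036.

n = 12

For a one-sample test: n = ((z_{α/2} + z_β) / d)².
z_{α/2} + z_β = 2.576 + 1.036 = 3.612.
n = (3.612 / 1.08)² = 3.344² = 11.19.
Round up.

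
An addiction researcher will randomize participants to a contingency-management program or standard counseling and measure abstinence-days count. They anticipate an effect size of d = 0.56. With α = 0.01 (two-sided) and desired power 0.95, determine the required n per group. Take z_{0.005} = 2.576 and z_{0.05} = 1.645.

n = 114 per group

For two independent groups with equal n: n = 2·((z_{α/2} + z_β) / d)².
z_{α/2} + z_β = 2.576 + 1.645 = 4.221.
n = 2 × (4.221 / 0.56)² = 2 × 7.537² = 2 × 56.81 = 113.6.
Round up to the next whole participant.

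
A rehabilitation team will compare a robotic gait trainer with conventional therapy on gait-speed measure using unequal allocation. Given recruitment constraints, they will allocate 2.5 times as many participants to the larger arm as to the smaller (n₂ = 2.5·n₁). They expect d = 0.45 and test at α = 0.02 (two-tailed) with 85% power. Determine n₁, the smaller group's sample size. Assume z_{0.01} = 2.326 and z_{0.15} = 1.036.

With allocation ratio k = n₂/n₁ = 2.5, Var(x̄₁−x̄₂) = σ²(1/n₁ + 1/(k·n₁)) = σ²·(k+1)/(k·n₁).
So n₁ = (1 + 1/k)·((z_{α/2} + z_β)/d)² = 1.400 × (3.362/0.45)².
n₁ = 1.400 × 55.82 = 78.1.
Round up: n₁ = 79, giving n₂ = ⌈2.5 × 79⌉ = ⌈197.5⌉ = 198.

n₁ = 79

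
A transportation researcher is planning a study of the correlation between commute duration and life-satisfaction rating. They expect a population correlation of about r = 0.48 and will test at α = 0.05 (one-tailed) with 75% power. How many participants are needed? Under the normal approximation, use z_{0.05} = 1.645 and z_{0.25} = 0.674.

Fisher's z: C = ½·ln((1+r)/(1−r)) = ½·ln(2.8462) = 0.5230.
n = ((z_{α} + z_β)/C)² + 3.
(1.645 + 0.674) / 0.5230 = 2.319 / 0.5230 = 4.434.
n = 4.434² + 3 = 19.66 + 3 = 22.7.
Round up.

n = 23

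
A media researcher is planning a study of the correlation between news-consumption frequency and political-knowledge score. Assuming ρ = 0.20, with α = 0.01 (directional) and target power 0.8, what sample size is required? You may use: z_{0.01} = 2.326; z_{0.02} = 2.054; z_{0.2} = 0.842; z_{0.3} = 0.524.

n = 248

Fisher's z: C = ½·ln((1+r)/(1−r)) = ½·ln(1.5000) = 0.2027.
n = ((z_{α} + z_β)/C)² + 3.
(2.326 + 0.842) / 0.2027 = 3.168 / 0.2027 = 15.629.
n = 15.629² + 3 = 244.27 + 3 = 247.3.
Round up.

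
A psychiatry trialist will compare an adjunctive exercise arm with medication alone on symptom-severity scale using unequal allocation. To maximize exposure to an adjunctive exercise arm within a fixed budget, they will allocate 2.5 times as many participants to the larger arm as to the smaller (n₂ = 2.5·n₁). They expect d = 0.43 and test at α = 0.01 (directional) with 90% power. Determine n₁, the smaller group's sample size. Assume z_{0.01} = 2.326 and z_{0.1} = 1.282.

With allocation ratio k = n₂/n₁ = 2.5, Var(x̄₁−x̄₂) = σ²(1/n₁ + 1/(k·n₁)) = σ²·(k+1)/(k·n₁).
So n₁ = (1 + 1/k)·((z_{α} + z_β)/d)² = 1.400 × (3.608/0.43)².
n₁ = 1.400 × 70.40 = 98.6.
Round up: n₁ = 99, giving n₂ = ⌈2.5 × 99⌉ = ⌈247.5⌉ = 248.

n₁ = 99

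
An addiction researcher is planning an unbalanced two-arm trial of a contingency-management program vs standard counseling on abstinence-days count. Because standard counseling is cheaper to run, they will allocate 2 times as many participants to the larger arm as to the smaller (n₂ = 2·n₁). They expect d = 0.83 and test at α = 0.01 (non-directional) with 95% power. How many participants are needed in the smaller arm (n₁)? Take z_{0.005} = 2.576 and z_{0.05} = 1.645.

n₁ = 39

With allocation ratio k = n₂/n₁ = 2, Var(x̄₁−x̄₂) = σ²(1/n₁ + 1/(k·n₁)) = σ²·(k+1)/(k·n₁).
So n₁ = (1 + 1/k)·((z_{α/2} + z_β)/d)² = 1.500 × (4.221/0.83)².
n₁ = 1.500 × 25.86 = 38.8.
Round up: n₁ = 39, giving n₂ = 2 × 39 = 78.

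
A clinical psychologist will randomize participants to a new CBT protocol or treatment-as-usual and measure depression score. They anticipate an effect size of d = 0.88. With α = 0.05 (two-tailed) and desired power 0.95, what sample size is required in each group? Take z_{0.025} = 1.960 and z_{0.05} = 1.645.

For two independent groups with equal n: n = 2·((z_{α/2} + z_β) / d)².
z_{α/2} + z_β = 1.960 + 1.645 = 3.605.
n = 2 × (3.605 / 0.88)² = 2 × 4.097² = 2 × 16.78 = 33.6.
Round up to the next whole participant.

n = 34 per group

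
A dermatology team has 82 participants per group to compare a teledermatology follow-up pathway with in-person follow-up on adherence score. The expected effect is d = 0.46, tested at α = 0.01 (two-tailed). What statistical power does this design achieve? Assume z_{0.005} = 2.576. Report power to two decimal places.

power ≈ 0.64

For two equal groups, power = Φ(d·√(n/2) − z_{α/2}).
d·√(n/2) = 0.46 × √(82/2) = 0.46 × 6.403 = 2.945.
z_β = 2.945 − 2.576 = 0.369.
Power = Φ(0.369) = 0.644.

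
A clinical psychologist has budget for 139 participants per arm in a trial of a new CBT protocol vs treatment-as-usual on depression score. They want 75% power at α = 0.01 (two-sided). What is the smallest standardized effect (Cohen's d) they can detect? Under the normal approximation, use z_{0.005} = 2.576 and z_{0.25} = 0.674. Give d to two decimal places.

For two independent groups of n = 139 each: d_min = (z_{α/2} + z_β)·√(2/n).
z-sum = 2.576 + 0.674 = 3.250.
d_min = 3.250 × √(2/139) = 3.250 × 0.1200 = 0.390.

d_min ≈ 0.39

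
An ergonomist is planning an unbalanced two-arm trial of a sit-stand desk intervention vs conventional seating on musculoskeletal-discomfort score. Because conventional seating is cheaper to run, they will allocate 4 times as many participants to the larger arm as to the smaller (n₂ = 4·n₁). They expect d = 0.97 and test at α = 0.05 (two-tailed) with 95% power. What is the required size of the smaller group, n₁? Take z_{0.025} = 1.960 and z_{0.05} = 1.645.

With allocation ratio k = n₂/n₁ = 4, Var(x̄₁−x̄₂) = σ²(1/n₁ + 1/(k·n₁)) = σ²·(k+1)/(k·n₁).
So n₁ = (1 + 1/k)·((z_{α/2} + z_β)/d)² = 1.250 × (3.605/0.97)².
n₁ = 1.250 × 13.81 = 17.3.
Round up: n₁ = 18, giving n₂ = 4 × 18 = 72.

n₁ = 18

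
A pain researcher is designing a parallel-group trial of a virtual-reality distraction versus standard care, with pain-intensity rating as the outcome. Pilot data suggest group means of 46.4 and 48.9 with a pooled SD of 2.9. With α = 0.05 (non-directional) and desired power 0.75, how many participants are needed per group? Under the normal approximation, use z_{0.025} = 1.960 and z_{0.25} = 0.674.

Cohen's d = |M₁ − M₂| / SD_pooled = |46.4 − 48.9| / 2.9 = 2.5 / 2.9 = 0.862.
For two independent groups with equal n: n = 2·((z_{α/2} + z_β) / d)².
z_{α/2} + z_β = 1.960 + 0.674 = 2.634.
n = 2 × (2.634 / 0.862)² = 2 × 3.056² = 2 × 9.34 = 18.7.
Round up to the next whole participant.

n = 19 per group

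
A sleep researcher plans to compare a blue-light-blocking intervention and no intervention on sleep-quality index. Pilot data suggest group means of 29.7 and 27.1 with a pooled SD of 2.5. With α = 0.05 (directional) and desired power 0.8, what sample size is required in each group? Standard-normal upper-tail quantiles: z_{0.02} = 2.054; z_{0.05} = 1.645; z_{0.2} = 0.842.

n = 12 per group

Cohen's d = |M₁ − M₂| / SD_pooled = |29.7 − 27.1| / 2.5 = 2.6 / 2.5 = 1.040.
For two independent groups with equal n: n = 2·((z_{α} + z_β) / d)².
z_{α} + z_β = 1.645 + 0.842 = 2.487.
n = 2 × (2.487 / 1.040)² = 2 × 2.391² = 2 × 5.72 = 11.4.
Round up to the next whole participant.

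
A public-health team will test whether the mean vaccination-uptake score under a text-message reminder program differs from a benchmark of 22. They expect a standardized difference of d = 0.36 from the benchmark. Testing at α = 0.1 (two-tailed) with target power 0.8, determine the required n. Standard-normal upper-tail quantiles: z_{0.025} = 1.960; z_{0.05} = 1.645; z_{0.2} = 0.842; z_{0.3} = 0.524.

For a one-sample test: n = ((z_{α/2} + z_β) / d)².
z_{α/2} + z_β = 1.645 + 0.842 = 2.487.
n = (2.487 / 0.36)² = 6.908² = 47.73.
Round up.

n = 48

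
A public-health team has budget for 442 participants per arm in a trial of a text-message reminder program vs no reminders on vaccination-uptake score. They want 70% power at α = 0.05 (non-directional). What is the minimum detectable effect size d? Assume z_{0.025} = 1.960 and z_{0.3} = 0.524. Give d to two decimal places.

For two independent groups of n = 442 each: d_min = (z_{α/2} + z_β)·√(2/n).
z-sum = 1.960 + 0.524 = 2.484.
d_min = 2.484 × √(2/442) = 2.484 × 0.0673 = 0.167.

d_min ≈ 0.17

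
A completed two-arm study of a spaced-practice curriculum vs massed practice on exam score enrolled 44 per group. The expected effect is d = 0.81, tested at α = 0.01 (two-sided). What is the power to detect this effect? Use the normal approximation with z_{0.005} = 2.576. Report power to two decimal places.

For two equal groups, power = Φ(d·√(n/2) − z_{α/2}).
d·√(n/2) = 0.81 × √(44/2) = 0.81 × 4.690 = 3.799.
z_β = 3.799 − 2.576 = 1.223.
Power = Φ(1.223) = 0.889.

power ≈ 0.89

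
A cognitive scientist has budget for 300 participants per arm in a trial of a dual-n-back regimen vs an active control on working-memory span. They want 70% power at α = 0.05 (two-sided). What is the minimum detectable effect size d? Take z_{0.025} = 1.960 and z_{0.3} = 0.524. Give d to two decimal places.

For two independent groups of n = 300 each: d_min = (z_{α/2} + z_β)·√(2/n).
z-sum = 1.960 + 0.524 = 2.484.
d_min = 2.484 × √(2/300) = 2.484 × 0.0816 = 0.203.

d_min ≈ 0.20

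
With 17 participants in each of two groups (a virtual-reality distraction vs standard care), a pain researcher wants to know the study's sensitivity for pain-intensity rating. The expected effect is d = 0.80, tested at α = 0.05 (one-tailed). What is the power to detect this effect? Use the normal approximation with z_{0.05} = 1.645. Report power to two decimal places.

power ≈ 0.75

For two equal groups, power = Φ(d·√(n/2) − z_{α}).
d·√(n/2) = 0.80 × √(17/2) = 0.80 × 2.915 = 2.332.
z_β = 2.332 − 1.645 = 0.687.
Power = Φ(0.687) = 0.754.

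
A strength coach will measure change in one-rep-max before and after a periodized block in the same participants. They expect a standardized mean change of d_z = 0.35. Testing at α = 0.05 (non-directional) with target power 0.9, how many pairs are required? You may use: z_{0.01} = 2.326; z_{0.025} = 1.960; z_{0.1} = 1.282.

n = 86 pairs

For a paired (one-sample on differences) test: n = ((z_{α/2} + z_β) / d)².
z_{α/2} + z_β = 1.960 + 1.282 = 3.242.
n = (3.242 / 0.35)² = 9.263² = 85.80.
Round up.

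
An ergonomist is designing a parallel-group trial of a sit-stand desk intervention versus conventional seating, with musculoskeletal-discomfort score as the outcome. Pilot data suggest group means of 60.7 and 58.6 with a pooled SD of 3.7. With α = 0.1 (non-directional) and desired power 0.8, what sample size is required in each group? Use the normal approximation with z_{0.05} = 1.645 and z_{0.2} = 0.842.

Cohen's d = |M₁ − M₂| / SD_pooled = |60.7 − 58.6| / 3.7 = 2.1 / 3.7 = 0.568.
For two independent groups with equal n: n = 2·((z_{α/2} + z_β) / d)².
z_{α/2} + z_β = 1.645 + 0.842 = 2.487.
n = 2 × (2.487 / 0.568)² = 2 × 4.379² = 2 × 19.17 = 38.3.
Round up to the next whole participant.

n = 39 per group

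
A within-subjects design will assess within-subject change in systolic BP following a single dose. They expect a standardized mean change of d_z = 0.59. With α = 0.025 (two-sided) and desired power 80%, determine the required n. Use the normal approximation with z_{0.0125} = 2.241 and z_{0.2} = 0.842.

n = 28 pairs

For a paired (one-sample on differences) test: n = ((z_{α/2} + z_β) / d)².
z_{α/2} + z_β = 2.241 + 0.842 = 3.083.
n = (3.083 / 0.59)² = 5.225² = 27.31.
Round up.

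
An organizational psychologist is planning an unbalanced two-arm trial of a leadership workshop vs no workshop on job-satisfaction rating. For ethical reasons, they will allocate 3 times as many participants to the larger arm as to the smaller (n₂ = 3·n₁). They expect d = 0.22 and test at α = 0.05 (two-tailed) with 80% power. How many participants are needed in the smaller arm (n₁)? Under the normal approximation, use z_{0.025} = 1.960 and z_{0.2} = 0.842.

n₁ = 217

With allocation ratio k = n₂/n₁ = 3, Var(x̄₁−x̄₂) = σ²(1/n₁ + 1/(k·n₁)) = σ²·(k+1)/(k·n₁).
So n₁ = (1 + 1/k)·((z_{α/2} + z_β)/d)² = 1.333 × (2.802/0.22)².
n₁ = 1.333 × 162.21 = 216.3.
Round up: n₁ = 217, giving n₂ = 3 × 217 = 651.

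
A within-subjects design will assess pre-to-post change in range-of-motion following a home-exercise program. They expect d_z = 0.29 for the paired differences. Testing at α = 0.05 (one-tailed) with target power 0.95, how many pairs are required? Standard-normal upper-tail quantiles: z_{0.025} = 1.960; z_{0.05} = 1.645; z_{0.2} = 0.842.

n = 129 pairs

For a paired (one-sample on differences) test: n = ((z_{α} + z_β) / d)².
z_{α} + z_β = 1.645 + 1.645 = 3.290.
n = (3.290 / 0.29)² = 11.345² = 128.71.
Round up.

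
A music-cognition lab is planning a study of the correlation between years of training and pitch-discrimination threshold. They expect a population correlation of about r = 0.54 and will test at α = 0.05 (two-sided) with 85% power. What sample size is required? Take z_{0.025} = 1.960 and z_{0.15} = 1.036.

n = 28

Fisher's z: C = ½·ln((1+r)/(1−r)) = ½·ln(3.3478) = 0.6042.
n = ((z_{α/2} + z_β)/C)² + 3.
(1.960 + 1.036) / 0.6042 = 2.996 / 0.6042 = 4.959.
n = 4.959² + 3 = 24.59 + 3 = 27.6.
Round up.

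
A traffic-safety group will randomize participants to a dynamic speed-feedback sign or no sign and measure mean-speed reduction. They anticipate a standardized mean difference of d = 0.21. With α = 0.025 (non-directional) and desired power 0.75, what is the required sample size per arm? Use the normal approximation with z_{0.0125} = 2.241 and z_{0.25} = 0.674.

n = 386 per group

For two independent groups with equal n: n = 2·((z_{α/2} + z_β) / d)².
z_{α/2} + z_β = 2.241 + 0.674 = 2.915.
n = 2 × (2.915 / 0.21)² = 2 × 13.881² = 2 × 192.68 = 385.4.
Round up to the next whole participant.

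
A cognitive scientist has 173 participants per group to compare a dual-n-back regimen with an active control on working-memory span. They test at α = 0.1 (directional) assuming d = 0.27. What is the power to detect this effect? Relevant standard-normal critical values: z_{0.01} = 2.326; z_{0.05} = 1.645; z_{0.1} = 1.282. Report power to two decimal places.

power ≈ 0.89

For two equal groups, power = Φ(d·√(n/2) − z_{α}).
d·√(n/2) = 0.27 × √(173/2) = 0.27 × 9.301 = 2.511.
z_β = 2.511 − 1.282 = 1.229.
Power = Φ(1.229) = 0.890.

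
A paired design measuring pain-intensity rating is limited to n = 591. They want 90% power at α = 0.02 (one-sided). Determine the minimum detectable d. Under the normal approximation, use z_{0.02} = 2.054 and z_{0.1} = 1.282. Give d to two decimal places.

For a single sample (or paired design) of n = 591: d_min = (z_{α} + z_β)/√n.
z-sum = 2.054 + 1.282 = 3.336.
d_min = 3.336 / √591 = 3.336 / 24.310 = 0.137.

d_min ≈ 0.14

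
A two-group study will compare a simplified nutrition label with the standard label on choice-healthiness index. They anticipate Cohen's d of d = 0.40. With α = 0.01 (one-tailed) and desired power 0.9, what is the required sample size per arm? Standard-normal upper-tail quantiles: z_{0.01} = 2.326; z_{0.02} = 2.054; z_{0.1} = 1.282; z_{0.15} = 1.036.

For two independent groups with equal n: n = 2·((z_{α} + z_β) / d)².
z_{α} + z_β = 2.326 + 1.282 = 3.608.
n = 2 × (3.608 / 0.40)² = 2 × 9.020² = 2 × 81.36 = 162.7.
Round up to the next whole participant.

n = 163 per group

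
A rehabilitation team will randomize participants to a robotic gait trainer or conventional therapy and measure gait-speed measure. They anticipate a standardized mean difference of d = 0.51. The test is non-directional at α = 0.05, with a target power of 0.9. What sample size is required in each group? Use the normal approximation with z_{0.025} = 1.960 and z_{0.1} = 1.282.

For two independent groups with equal n: n = 2·((z_{α/2} + z_β) / d)².
z_{α/2} + z_β = 1.960 + 1.282 = 3.242.
n = 2 × (3.242 / 0.51)² = 2 × 6.357² = 2 × 40.41 = 80.8.
Round up to the next whole participant.

n = 81 per group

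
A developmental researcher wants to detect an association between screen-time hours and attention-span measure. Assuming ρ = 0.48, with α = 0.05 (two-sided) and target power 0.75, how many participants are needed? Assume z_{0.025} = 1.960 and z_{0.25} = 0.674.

Fisher's z: C = ½·ln((1+r)/(1−r)) = ½·ln(2.8462) = 0.5230.
n = ((z_{α/2} + z_β)/C)² + 3.
(1.960 + 0.674) / 0.5230 = 2.634 / 0.5230 = 5.036.
n = 5.036² + 3 = 25.36 + 3 = 28.4.
Round up.

n = 29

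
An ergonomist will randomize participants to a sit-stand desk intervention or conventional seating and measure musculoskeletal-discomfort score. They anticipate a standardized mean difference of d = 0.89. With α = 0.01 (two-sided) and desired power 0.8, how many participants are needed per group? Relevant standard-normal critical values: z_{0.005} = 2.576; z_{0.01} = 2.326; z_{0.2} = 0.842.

n = 30 per group

For two independent groups with equal n: n = 2·((z_{α/2} + z_β) / d)².
z_{α/2} + z_β = 2.576 + 0.842 = 3.418.
n = 2 × (3.418 / 0.89)² = 2 × 3.840² = 2 × 14.75 = 29.5.
Round up to the next whole participant.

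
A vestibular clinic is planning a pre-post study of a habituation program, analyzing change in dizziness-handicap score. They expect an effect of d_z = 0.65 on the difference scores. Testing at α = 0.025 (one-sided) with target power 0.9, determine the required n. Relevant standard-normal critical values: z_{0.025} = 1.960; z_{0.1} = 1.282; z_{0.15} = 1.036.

n = 25 pairs

For a paired (one-sample on differences) test: n = ((z_{α} + z_β) / d)².
z_{α} + z_β = 1.960 + 1.282 = 3.242.
n = (3.242 / 0.65)² = 4.988² = 24.88.
Round up.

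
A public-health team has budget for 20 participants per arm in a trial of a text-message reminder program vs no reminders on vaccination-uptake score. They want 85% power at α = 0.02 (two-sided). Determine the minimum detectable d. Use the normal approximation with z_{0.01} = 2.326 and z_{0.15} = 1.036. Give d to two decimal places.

For two independent groups of n = 20 each: d_min = (z_{α/2} + z_β)·√(2/n).
z-sum = 2.326 + 1.036 = 3.362.
d_min = 3.362 × √(2/20) = 3.362 × 0.3162 = 1.063.

d_min ≈ 1.06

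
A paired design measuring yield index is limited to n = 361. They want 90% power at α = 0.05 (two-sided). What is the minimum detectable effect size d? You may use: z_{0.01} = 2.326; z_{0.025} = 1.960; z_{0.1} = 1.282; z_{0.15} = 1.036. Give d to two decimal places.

For a single sample (or paired design) of n = 361: d_min = (z_{α/2} + z_β)/√n.
z-sum = 1.960 + 1.282 = 3.242.
d_min = 3.242 / √361 = 3.242 / 19.000 = 0.171.

d_min ≈ 0.17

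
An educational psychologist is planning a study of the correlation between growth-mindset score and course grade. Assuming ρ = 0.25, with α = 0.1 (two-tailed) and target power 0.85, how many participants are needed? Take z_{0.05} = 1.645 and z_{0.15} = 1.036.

n = 114

Fisher's z: C = ½·ln((1+r)/(1−r)) = ½·ln(1.6667) = 0.2554.
n = ((z_{α/2} + z_β)/C)² + 3.
(1.645 + 1.036) / 0.2554 = 2.681 / 0.2554 = 10.497.
n = 10.497² + 3 = 110.19 + 3 = 113.2.
Round up.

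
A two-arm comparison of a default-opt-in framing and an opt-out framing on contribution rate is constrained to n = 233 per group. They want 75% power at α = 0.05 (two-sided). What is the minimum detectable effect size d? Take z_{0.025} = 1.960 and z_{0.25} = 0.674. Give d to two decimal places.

For two independent groups of n = 233 each: d_min = (z_{α/2} + z_β)·√(2/n).
z-sum = 1.960 + 0.674 = 2.634.
d_min = 2.634 × √(2/233) = 2.634 × 0.0926 = 0.244.

d_min ≈ 0.24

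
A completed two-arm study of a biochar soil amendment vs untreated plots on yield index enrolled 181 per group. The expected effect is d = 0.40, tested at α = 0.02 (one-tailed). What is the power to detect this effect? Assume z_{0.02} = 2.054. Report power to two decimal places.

For two equal groups, power = Φ(d·√(n/2) − z_{α}).
d·√(n/2) = 0.40 × √(181/2) = 0.40 × 9.513 = 3.805.
z_β = 3.805 − 2.054 = 1.751.
Power = Φ(1.751) = 0.960.

power ≈ 0.96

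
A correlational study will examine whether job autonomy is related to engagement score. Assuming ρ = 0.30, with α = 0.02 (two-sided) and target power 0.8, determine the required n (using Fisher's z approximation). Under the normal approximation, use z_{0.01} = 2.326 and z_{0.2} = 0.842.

Fisher's z: C = ½·ln((1+r)/(1−r)) = ½·ln(1.8571) = 0.3095.
n = ((z_{α/2} + z_β)/C)² + 3.
(2.326 + 0.842) / 0.3095 = 3.168 / 0.3095 = 10.236.
n = 10.236² + 3 = 104.77 + 3 = 107.8.
Round up.

n = 108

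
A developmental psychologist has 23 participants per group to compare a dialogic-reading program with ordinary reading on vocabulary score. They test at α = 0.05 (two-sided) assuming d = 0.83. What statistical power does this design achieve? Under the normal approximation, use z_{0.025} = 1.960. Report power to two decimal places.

For two equal groups, power = Φ(d·√(n/2) − z_{α/2}).
d·√(n/2) = 0.83 × √(23/2) = 0.83 × 3.391 = 2.815.
z_β = 2.815 − 1.960 = 0.855.
Power = Φ(0.855) = 0.804.

power ≈ 0.80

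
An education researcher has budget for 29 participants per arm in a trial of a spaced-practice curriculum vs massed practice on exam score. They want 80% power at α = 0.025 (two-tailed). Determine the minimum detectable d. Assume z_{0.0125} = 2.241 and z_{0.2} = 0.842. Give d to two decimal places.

d_min ≈ 0.81

For two independent groups of n = 29 each: d_min = (z_{α/2} + z_β)·√(2/n).
z-sum = 2.241 + 0.842 = 3.083.
d_min = 3.083 × √(2/29) = 3.083 × 0.2626 = 0.810.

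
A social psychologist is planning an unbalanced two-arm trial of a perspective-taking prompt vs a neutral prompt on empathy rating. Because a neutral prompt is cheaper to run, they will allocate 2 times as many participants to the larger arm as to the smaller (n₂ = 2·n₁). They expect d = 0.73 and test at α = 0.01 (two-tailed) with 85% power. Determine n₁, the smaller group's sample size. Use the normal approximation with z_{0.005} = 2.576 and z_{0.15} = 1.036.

With allocation ratio k = n₂/n₁ = 2, Var(x̄₁−x̄₂) = σ²(1/n₁ + 1/(k·n₁)) = σ²·(k+1)/(k·n₁).
So n₁ = (1 + 1/k)·((z_{α/2} + z_β)/d)² = 1.500 × (3.612/0.73)².
n₁ = 1.500 × 24.48 = 36.7.
Round up: n₁ = 37, giving n₂ = 2 × 37 = 74.

n₁ = 37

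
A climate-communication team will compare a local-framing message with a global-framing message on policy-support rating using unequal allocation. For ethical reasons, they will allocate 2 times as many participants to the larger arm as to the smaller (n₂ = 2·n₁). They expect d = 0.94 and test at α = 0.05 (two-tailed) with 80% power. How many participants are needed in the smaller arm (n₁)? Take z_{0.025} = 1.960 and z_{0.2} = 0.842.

With allocation ratio k = n₂/n₁ = 2, Var(x̄₁−x̄₂) = σ²(1/n₁ + 1/(k·n₁)) = σ²·(k+1)/(k·n₁).
So n₁ = (1 + 1/k)·((z_{α/2} + z_β)/d)² = 1.500 × (2.802/0.94)².
n₁ = 1.500 × 8.89 = 13.3.
Round up: n₁ = 14, giving n₂ = 2 × 14 = 28.

n₁ = 14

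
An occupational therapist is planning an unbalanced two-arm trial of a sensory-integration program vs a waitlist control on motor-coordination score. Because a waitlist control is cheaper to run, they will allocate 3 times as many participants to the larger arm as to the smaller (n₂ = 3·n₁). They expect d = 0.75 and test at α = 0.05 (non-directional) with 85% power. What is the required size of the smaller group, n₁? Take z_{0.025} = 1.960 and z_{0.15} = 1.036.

With allocation ratio k = n₂/n₁ = 3, Var(x̄₁−x̄₂) = σ²(1/n₁ + 1/(k·n₁)) = σ²·(k+1)/(k·n₁).
So n₁ = (1 + 1/k)·((z_{α/2} + z_β)/d)² = 1.333 × (2.996/0.75)².
n₁ = 1.333 × 15.96 = 21.3.
Round up: n₁ = 22, giving n₂ = 3 × 22 = 66.

n₁ = 22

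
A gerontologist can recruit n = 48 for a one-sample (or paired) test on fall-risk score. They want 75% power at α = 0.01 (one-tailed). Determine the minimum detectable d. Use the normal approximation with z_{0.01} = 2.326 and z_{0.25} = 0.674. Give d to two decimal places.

d_min ≈ 0.43

For a single sample (or paired design) of n = 48: d_min = (z_{α} + z_β)/√n.
z-sum = 2.326 + 0.674 = 3.000.
d_min = 3.000 / √48 = 3.000 / 6.928 = 0.433.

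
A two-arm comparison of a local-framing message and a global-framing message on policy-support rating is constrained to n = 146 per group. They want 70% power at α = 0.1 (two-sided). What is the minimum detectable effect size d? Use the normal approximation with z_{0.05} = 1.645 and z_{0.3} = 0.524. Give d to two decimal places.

For two independent groups of n = 146 each: d_min = (z_{α/2} + z_β)·√(2/n).
z-sum = 1.645 + 0.524 = 2.169.
d_min = 2.169 × √(2/146) = 2.169 × 0.1170 = 0.254.

d_min ≈ 0.25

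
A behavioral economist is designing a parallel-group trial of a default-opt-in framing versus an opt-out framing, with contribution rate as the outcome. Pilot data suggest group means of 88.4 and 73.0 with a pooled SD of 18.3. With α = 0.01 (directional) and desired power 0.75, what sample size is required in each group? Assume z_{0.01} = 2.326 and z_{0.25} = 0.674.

Cohen's d = |M₁ − M₂| / SD_pooled = |88.4 − 73.0| / 18.3 = 15.4 / 18.3 = 0.842.
For two independent groups with equal n: n = 2·((z_{α} + z_β) / d)².
z_{α} + z_β = 2.326 + 0.674 = 3.000.
n = 2 × (3.000 / 0.842)² = 2 × 3.563² = 2 × 12.69 = 25.4.
Round up to the next whole participant.

n = 26 per group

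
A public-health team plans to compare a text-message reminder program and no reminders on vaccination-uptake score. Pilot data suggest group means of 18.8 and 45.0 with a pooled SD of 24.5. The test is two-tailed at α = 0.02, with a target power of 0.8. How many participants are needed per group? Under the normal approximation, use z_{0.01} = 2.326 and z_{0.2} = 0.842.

n = 18 per group

Cohen's d = |M₁ − M₂| / SD_pooled = |18.8 − 45.0| / 24.5 = 26.2 / 24.5 = 1.069.
For two independent groups with equal n: n = 2·((z_{α/2} + z_β) / d)².
z_{α/2} + z_β = 2.326 + 0.842 = 3.168.
n = 2 × (3.168 / 1.069)² = 2 × 2.964² = 2 × 8.78 = 17.6.
Round up to the next whole participant.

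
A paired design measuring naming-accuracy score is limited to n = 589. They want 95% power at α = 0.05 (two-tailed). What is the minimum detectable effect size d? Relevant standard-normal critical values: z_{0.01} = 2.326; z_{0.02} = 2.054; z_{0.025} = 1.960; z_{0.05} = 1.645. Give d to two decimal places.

d_min ≈ 0.15

For a single sample (or paired design) of n = 589: d_min = (z_{α/2} + z_β)/√n.
z-sum = 1.960 + 1.645 = 3.605.
d_min = 3.605 / √589 = 3.605 / 24.269 = 0.149.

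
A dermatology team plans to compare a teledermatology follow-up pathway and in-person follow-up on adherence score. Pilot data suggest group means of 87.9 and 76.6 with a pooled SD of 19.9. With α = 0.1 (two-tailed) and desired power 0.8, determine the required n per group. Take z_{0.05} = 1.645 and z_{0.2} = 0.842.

n = 39 per group

Cohen's d = |M₁ − M₂| / SD_pooled = |87.9 − 76.6| / 19.9 = 11.3 / 19.9 = 0.568.
For two independent groups with equal n: n = 2·((z_{α/2} + z_β) / d)².
z_{α/2} + z_β = 1.645 + 0.842 = 2.487.
n = 2 × (2.487 / 0.568)² = 2 × 4.379² = 2 × 19.17 = 38.3.
Round up to the next whole participant.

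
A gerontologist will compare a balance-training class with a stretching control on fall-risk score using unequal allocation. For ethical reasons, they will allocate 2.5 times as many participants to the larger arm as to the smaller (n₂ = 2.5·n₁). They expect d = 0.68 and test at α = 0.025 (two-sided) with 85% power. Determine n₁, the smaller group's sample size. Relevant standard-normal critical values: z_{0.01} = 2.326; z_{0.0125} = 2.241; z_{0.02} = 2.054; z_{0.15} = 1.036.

With allocation ratio k = n₂/n₁ = 2.5, Var(x̄₁−x̄₂) = σ²(1/n₁ + 1/(k·n₁)) = σ²·(k+1)/(k·n₁).
So n₁ = (1 + 1/k)·((z_{α/2} + z_β)/d)² = 1.400 × (3.277/0.68)².
n₁ = 1.400 × 23.22 = 32.5.
Round up: n₁ = 33, giving n₂ = ⌈2.5 × 33⌉ = ⌈82.5⌉ = 83.

n₁ = 33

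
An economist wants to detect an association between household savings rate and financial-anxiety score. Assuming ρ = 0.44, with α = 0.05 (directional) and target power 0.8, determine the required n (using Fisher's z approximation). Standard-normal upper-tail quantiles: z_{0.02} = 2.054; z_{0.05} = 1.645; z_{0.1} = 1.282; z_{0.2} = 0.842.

n = 31

Fisher's z: C = ½·ln((1+r)/(1−r)) = ½·ln(2.5714) = 0.4722.
n = ((z_{α} + z_β)/C)² + 3.
(1.645 + 0.842) / 0.4722 = 2.487 / 0.4722 = 5.267.
n = 5.267² + 3 = 27.74 + 3 = 30.7.
Round up.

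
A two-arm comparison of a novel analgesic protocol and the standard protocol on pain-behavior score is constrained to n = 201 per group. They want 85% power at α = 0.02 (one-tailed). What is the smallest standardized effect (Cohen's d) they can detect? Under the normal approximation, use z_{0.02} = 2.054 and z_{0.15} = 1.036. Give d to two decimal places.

For two independent groups of n = 201 each: d_min = (z_{α} + z_β)·√(2/n).
z-sum = 2.054 + 1.036 = 3.090.
d_min = 3.090 × √(2/201) = 3.090 × 0.0998 = 0.308.

d_min ≈ 0.31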